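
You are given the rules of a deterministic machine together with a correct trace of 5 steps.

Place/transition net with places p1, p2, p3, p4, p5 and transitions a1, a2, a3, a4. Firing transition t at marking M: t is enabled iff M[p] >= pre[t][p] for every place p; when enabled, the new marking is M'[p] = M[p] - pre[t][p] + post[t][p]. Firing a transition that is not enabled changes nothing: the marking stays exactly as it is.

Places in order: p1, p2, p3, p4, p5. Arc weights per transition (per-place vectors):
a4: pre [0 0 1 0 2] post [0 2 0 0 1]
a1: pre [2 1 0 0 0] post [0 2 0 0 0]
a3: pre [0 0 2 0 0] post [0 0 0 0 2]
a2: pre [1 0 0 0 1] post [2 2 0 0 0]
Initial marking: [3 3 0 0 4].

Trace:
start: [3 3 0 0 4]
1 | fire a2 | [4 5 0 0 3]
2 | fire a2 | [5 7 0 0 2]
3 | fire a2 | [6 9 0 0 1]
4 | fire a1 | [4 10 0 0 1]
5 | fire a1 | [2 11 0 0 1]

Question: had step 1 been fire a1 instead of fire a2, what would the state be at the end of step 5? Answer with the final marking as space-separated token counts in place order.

(re-executing from step 1 with the substitution; state before step 1: [3 3 0 0 4])
1 | fire a1 | [1 4 0 0 4]
2 | fire a2 | [2 6 0 0 3]
3 | fire a2 | [3 8 0 0 2]
4 | fire a1 | [1 9 0 0 2]
5 | fire a1 | [1 9 0 0 2]

1 9 0 0 2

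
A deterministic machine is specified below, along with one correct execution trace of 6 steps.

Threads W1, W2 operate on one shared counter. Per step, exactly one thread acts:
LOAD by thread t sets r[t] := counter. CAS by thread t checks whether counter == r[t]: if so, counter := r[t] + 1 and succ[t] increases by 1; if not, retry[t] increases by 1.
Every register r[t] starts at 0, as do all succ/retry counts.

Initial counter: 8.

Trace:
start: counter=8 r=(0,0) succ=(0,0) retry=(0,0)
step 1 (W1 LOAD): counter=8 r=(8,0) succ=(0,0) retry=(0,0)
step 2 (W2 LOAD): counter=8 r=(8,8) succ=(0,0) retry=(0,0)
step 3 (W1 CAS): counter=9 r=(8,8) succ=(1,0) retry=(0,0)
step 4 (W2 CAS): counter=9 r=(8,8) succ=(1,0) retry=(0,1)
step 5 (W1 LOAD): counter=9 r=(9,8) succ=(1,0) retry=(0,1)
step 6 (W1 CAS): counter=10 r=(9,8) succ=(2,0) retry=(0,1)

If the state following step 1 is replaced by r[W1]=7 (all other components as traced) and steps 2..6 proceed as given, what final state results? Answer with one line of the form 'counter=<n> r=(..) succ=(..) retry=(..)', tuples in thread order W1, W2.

state after step 1 := counter=8 r=(7,0) succ=(0,0) retry=(0,0)
step 2 (W2 LOAD): counter=8 r=(7,8) succ=(0,0) retry=(0,0)
step 3 (W1 CAS): counter=8 r=(7,8) succ=(0,0) retry=(1,0)
step 4 (W2 CAS): counter=9 r=(7,8) succ=(0,1) retry=(1,0)
step 5 (W1 LOAD): counter=9 r=(9,8) succ=(0,1) retry=(1,0)
step 6 (W1 CAS): counter=10 r=(9,8) succ=(1,1) retry=(1,0)

counter=10 r=(9,8) succ=(1,1) retry=(1,0)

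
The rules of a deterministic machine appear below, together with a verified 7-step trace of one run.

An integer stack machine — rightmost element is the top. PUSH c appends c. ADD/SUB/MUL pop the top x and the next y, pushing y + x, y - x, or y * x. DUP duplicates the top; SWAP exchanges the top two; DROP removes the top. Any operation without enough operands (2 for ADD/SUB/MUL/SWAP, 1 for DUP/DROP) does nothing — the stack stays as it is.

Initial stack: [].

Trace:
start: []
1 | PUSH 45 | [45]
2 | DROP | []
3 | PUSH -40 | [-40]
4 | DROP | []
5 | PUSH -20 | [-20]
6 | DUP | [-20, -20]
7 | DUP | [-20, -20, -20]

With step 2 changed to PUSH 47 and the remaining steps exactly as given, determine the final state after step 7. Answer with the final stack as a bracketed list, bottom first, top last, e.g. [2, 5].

[45, 47, -20, -20, -20]

(re-executing from step 2 with the substitution; state before step 2: [45])
2 | PUSH 47 | [45, 47]
3 | PUSH -40 | [45, 47, -40]
4 | DROP | [45, 47]
5 | PUSH -20 | [45, 47, -20]
6 | DUP | [45, 47, -20, -20]
7 | DUP | [45, 47, -20, -20, -20]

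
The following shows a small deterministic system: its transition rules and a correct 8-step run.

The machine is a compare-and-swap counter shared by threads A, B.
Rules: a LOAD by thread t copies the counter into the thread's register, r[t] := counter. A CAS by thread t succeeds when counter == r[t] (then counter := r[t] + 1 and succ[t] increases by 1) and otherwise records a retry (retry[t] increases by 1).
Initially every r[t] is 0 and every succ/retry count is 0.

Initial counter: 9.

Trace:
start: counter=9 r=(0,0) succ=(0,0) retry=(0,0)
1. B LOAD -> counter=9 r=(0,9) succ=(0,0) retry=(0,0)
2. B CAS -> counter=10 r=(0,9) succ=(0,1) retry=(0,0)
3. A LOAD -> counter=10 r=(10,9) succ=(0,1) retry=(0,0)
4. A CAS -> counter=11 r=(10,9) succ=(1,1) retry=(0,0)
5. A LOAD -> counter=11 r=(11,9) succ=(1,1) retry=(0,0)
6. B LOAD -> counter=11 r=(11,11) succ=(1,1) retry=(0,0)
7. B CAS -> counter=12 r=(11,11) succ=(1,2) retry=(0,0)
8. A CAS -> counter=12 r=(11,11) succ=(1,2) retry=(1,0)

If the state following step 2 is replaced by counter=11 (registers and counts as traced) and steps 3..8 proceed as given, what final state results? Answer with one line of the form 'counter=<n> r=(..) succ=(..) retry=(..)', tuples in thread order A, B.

counter=13 r=(12,12) succ=(1,2) retry=(1,0)

state after step 2 := counter=11 r=(0,9) succ=(0,1) retry=(0,0)
3. A LOAD -> counter=11 r=(11,9) succ=(0,1) retry=(0,0)
4. A CAS -> counter=12 r=(11,9) succ=(1,1) retry=(0,0)
5. A LOAD -> counter=12 r=(12,9) succ=(1,1) retry=(0,0)
6. B LOAD -> counter=12 r=(12,12) succ=(1,1) retry=(0,0)
7. B CAS -> counter=13 r=(12,12) succ=(1,2) retry=(0,0)
8. A CAS -> counter=13 r=(12,12) succ=(1,2) retry=(1,0)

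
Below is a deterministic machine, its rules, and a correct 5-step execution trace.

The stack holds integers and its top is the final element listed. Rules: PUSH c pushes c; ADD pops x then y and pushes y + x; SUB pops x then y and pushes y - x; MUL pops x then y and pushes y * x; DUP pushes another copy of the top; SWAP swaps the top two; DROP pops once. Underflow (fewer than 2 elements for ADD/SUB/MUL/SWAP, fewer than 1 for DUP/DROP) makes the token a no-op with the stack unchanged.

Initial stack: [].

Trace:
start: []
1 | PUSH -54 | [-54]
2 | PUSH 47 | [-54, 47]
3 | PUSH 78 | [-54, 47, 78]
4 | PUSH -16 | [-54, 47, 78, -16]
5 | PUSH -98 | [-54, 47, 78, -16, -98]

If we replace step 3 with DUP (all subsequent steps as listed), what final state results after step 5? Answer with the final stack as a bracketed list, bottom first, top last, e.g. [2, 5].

(re-executing from step 3 with the substitution; state before step 3: [-54, 47])
3 | DUP | [-54, 47, 47]
4 | PUSH -16 | [-54, 47, 47, -16]
5 | PUSH -98 | [-54, 47, 47, -16, -98]

[-54, 47, 47, -16, -98]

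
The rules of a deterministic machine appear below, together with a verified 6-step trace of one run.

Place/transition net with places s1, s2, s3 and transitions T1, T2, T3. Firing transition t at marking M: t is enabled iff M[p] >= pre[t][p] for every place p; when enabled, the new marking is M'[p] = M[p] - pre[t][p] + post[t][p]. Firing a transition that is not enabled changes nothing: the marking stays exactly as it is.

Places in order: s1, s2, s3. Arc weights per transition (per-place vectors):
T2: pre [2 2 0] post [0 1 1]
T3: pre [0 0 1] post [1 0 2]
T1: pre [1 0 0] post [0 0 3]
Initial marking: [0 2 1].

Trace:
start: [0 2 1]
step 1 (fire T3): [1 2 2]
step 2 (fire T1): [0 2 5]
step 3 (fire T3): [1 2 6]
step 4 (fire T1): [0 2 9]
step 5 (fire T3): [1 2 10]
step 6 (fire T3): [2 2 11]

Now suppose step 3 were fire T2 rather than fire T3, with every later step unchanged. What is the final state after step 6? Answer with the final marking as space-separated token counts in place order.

2 2 7

(re-executing from step 3 with the substitution; state before step 3: [0 2 5])
step 3 (fire T2): [0 2 5]
step 4 (fire T1): [0 2 5]
step 5 (fire T3): [1 2 6]
step 6 (fire T3): [2 2 7]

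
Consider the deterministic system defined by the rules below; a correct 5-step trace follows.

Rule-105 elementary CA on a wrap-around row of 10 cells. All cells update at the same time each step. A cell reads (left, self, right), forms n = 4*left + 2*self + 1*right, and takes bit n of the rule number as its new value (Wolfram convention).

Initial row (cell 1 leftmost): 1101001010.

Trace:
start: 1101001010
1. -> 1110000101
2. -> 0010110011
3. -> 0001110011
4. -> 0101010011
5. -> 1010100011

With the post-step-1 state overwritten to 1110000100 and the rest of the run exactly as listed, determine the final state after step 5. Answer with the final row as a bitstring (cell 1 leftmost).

state after step 1 := 1110000100
2. -> 1010110000
3. -> 0101110110
4. -> 0011011110
5. -> 1011110010

1011110010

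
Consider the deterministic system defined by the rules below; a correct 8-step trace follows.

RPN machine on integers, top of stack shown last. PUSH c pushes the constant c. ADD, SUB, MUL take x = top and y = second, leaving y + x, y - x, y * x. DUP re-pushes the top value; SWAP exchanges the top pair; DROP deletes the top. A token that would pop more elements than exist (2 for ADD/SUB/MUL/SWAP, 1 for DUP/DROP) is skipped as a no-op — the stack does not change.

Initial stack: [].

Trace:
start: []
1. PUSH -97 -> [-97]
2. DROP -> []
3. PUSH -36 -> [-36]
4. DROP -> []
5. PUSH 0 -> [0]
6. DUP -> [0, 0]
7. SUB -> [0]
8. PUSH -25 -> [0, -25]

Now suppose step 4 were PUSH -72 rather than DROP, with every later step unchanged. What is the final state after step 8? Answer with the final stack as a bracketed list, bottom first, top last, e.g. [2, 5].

(re-executing from step 4 with the substitution; state before step 4: [-36])
4. PUSH -72 -> [-36, -72]
5. PUSH 0 -> [-36, -72, 0]
6. DUP -> [-36, -72, 0, 0]
7. SUB -> [-36, -72, 0]
8. PUSH -25 -> [-36, -72, 0, -25]

[-36, -72, 0, -25]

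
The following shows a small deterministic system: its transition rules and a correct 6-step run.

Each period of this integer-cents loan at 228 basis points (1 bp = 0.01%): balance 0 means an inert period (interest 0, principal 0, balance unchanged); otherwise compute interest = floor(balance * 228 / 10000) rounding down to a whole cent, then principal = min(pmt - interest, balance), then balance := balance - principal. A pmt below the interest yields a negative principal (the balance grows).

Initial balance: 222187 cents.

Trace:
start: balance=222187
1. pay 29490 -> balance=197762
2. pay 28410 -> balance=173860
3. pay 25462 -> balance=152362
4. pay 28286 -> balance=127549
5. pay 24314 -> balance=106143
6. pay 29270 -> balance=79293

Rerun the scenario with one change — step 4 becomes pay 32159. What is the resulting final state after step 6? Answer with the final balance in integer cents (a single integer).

(re-executing from step 4 with the substitution; state before step 4: balance=152362)
4. pay 32159 -> balance=123676
5. pay 24314 -> balance=102181
6. pay 29270 -> balance=75240

75240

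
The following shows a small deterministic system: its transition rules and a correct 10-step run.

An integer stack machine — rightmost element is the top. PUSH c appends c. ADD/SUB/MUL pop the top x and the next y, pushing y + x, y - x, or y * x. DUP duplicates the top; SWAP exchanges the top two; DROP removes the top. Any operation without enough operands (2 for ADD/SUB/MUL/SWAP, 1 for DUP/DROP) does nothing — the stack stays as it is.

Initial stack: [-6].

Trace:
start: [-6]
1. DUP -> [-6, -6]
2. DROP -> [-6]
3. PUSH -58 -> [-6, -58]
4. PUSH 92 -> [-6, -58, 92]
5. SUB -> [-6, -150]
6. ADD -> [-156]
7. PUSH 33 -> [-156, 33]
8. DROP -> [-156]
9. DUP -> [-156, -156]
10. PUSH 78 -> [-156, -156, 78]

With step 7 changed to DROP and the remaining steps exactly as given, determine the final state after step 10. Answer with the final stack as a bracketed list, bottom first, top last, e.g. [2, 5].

[78]

(re-executing from step 7 with the substitution; state before step 7: [-156])
7. DROP -> []
8. DROP -> []
9. DUP -> []
10. PUSH 78 -> [78]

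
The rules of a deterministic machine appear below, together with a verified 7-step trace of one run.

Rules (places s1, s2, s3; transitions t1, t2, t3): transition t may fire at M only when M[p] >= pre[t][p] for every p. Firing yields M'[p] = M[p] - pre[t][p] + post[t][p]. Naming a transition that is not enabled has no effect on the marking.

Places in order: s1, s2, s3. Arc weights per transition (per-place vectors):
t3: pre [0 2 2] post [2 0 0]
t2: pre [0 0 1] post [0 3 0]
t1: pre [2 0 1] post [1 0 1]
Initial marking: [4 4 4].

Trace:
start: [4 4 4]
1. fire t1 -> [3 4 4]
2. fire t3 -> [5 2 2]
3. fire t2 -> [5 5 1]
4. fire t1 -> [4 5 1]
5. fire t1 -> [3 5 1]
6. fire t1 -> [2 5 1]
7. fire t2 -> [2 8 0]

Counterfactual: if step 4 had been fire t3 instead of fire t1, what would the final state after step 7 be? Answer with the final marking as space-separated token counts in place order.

3 8 0

(re-executing from step 4 with the substitution; state before step 4: [5 5 1])
4. fire t3 -> [5 5 1]
5. fire t1 -> [4 5 1]
6. fire t1 -> [3 5 1]
7. fire t2 -> [3 8 0]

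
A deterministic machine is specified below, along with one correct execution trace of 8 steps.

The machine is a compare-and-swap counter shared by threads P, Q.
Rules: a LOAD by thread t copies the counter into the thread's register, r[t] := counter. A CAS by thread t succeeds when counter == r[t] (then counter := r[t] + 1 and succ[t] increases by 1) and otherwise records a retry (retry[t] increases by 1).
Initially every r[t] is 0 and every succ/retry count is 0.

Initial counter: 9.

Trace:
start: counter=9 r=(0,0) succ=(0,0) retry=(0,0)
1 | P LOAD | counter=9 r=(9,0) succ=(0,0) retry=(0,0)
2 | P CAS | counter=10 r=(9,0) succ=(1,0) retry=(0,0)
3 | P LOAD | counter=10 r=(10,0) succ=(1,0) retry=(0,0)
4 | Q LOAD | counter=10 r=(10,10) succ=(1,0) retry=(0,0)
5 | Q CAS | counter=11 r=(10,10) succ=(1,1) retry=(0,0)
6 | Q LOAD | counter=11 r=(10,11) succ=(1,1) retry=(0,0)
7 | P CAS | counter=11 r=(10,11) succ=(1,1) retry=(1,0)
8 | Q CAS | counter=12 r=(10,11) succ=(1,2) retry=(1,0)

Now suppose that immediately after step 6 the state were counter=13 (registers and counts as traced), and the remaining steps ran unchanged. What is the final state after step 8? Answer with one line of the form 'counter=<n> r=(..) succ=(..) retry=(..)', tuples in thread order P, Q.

counter=13 r=(10,11) succ=(1,1) retry=(1,1)

state after step 6 := counter=13 r=(10,11) succ=(1,1) retry=(0,0)
7 | P CAS | counter=13 r=(10,11) succ=(1,1) retry=(1,0)
8 | Q CAS | counter=13 r=(10,11) succ=(1,1) retry=(1,1)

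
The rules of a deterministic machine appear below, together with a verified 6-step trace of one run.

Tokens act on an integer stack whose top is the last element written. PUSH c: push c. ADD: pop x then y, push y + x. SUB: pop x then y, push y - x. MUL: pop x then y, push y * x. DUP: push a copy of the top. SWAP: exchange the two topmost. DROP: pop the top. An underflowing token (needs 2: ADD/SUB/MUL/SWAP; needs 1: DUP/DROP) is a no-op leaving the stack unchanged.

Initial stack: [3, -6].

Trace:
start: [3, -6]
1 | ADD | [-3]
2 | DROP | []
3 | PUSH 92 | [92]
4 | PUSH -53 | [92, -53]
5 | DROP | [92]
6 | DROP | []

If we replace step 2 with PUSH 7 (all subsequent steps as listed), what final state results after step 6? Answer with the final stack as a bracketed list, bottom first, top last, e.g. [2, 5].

[-3, 7]

(re-executing from step 2 with the substitution; state before step 2: [-3])
2 | PUSH 7 | [-3, 7]
3 | PUSH 92 | [-3, 7, 92]
4 | PUSH -53 | [-3, 7, 92, -53]
5 | DROP | [-3, 7, 92]
6 | DROP | [-3, 7]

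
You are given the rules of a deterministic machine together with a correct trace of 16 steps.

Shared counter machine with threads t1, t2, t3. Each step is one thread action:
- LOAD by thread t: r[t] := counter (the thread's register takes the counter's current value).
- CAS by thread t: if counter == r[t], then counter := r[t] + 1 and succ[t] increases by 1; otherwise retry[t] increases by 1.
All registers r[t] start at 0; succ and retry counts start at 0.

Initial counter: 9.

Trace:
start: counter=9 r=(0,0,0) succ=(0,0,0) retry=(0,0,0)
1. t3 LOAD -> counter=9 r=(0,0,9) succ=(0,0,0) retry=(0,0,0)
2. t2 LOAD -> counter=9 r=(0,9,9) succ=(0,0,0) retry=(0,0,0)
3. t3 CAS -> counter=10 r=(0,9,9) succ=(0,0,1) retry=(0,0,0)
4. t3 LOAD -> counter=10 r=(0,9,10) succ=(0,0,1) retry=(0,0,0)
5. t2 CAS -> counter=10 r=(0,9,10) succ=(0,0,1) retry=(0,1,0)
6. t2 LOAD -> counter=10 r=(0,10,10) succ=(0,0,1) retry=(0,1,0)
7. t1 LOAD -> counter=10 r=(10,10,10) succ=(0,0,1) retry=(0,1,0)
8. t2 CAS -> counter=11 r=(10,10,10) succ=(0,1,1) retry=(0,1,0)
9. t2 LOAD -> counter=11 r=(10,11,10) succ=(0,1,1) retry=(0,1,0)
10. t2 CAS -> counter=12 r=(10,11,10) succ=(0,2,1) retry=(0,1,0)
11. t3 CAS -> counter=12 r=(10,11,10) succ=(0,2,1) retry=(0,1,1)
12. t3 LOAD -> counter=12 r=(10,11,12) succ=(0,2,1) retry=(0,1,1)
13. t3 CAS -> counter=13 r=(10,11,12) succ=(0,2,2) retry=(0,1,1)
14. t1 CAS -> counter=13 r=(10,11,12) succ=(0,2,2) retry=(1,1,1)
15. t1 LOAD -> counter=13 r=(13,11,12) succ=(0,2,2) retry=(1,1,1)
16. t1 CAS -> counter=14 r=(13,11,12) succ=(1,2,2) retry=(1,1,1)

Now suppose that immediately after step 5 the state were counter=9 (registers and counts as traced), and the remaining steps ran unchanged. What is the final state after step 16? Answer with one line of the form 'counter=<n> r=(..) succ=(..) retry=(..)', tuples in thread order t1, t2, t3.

counter=13 r=(12,10,11) succ=(1,2,2) retry=(1,1,1)

state after step 5 := counter=9 r=(0,9,10) succ=(0,0,1) retry=(0,1,0)
6. t2 LOAD -> counter=9 r=(0,9,10) succ=(0,0,1) retry=(0,1,0)
7. t1 LOAD -> counter=9 r=(9,9,10) succ=(0,0,1) retry=(0,1,0)
8. t2 CAS -> counter=10 r=(9,9,10) succ=(0,1,1) retry=(0,1,0)
9. t2 LOAD -> counter=10 r=(9,10,10) succ=(0,1,1) retry=(0,1,0)
10. t2 CAS -> counter=11 r=(9,10,10) succ=(0,2,1) retry=(0,1,0)
11. t3 CAS -> counter=11 r=(9,10,10) succ=(0,2,1) retry=(0,1,1)
12. t3 LOAD -> counter=11 r=(9,10,11) succ=(0,2,1) retry=(0,1,1)
13. t3 CAS -> counter=12 r=(9,10,11) succ=(0,2,2) retry=(0,1,1)
14. t1 CAS -> counter=12 r=(9,10,11) succ=(0,2,2) retry=(1,1,1)
15. t1 LOAD -> counter=12 r=(12,10,11) succ=(0,2,2) retry=(1,1,1)
16. t1 CAS -> counter=13 r=(12,10,11) succ=(1,2,2) retry=(1,1,1)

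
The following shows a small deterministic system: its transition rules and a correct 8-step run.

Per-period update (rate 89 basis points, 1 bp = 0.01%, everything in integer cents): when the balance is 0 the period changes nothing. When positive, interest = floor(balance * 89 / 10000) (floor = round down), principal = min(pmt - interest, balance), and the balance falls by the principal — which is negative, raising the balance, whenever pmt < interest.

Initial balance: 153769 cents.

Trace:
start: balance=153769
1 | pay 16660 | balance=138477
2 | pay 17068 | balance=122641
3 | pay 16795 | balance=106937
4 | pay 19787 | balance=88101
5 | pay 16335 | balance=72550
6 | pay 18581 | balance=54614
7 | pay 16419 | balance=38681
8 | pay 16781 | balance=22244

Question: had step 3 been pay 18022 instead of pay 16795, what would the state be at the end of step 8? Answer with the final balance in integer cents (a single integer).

20960

(re-executing from step 3 with the substitution; state before step 3: balance=122641)
3 | pay 18022 | balance=105710
4 | pay 19787 | balance=86863
5 | pay 16335 | balance=71301
6 | pay 18581 | balance=53354
7 | pay 16419 | balance=37409
8 | pay 16781 | balance=20960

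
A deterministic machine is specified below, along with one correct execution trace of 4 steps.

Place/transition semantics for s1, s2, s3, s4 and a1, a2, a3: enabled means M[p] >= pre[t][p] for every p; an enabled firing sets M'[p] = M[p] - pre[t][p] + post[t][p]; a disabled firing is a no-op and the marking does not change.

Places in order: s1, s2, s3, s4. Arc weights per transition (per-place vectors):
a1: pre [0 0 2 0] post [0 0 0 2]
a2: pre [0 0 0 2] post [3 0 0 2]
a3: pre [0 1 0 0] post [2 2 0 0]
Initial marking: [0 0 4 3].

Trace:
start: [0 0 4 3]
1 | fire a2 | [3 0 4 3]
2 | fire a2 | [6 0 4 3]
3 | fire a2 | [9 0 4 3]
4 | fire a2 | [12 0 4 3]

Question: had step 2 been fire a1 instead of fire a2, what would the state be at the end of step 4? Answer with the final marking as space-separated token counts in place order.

9 0 2 5

(re-executing from step 2 with the substitution; state before step 2: [3 0 4 3])
2 | fire a1 | [3 0 2 5]
3 | fire a2 | [6 0 2 5]
4 | fire a2 | [9 0 2 5]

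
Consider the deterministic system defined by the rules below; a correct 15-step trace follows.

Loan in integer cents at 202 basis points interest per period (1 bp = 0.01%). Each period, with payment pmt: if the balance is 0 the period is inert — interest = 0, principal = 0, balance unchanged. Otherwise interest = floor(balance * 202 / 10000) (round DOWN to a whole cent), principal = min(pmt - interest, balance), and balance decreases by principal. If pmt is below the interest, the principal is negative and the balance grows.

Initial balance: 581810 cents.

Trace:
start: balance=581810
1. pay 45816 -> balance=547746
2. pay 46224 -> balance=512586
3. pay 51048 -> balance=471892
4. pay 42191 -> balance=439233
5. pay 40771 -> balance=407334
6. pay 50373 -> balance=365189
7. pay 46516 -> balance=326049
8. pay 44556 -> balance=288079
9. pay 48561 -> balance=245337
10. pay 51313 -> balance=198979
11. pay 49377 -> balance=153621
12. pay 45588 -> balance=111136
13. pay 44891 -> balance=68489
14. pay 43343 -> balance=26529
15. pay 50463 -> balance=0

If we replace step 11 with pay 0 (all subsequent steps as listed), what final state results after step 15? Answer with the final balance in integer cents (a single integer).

(re-executing from step 11 with the substitution; state before step 11: balance=198979)
11. pay 0 -> balance=202998
12. pay 45588 -> balance=161510
13. pay 44891 -> balance=119881
14. pay 43343 -> balance=78959
15. pay 50463 -> balance=30090

30090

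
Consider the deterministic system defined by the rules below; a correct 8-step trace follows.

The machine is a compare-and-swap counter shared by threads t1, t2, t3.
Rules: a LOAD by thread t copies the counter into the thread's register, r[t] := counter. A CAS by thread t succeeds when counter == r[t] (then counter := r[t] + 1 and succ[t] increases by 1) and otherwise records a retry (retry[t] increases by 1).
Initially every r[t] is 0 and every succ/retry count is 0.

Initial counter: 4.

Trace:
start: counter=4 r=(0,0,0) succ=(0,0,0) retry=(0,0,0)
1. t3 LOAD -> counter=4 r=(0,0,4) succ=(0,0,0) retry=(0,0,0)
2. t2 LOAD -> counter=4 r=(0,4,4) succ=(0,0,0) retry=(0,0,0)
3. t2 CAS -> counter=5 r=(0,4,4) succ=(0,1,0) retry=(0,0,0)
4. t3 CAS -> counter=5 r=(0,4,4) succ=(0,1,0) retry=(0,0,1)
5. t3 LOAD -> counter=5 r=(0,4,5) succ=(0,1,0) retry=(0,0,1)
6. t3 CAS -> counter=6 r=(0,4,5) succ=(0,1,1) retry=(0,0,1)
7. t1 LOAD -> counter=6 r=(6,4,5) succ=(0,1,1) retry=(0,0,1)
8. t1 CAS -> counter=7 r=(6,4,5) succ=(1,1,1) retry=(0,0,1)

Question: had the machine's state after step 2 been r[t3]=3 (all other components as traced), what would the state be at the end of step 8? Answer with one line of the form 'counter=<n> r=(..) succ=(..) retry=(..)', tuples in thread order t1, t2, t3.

counter=7 r=(6,4,5) succ=(1,1,1) retry=(0,0,1)

state after step 2 := counter=4 r=(0,4,3) succ=(0,0,0) retry=(0,0,0)
3. t2 CAS -> counter=5 r=(0,4,3) succ=(0,1,0) retry=(0,0,0)
4. t3 CAS -> counter=5 r=(0,4,3) succ=(0,1,0) retry=(0,0,1)
5. t3 LOAD -> counter=5 r=(0,4,5) succ=(0,1,0) retry=(0,0,1)
6. t3 CAS -> counter=6 r=(0,4,5) succ=(0,1,1) retry=(0,0,1)
7. t1 LOAD -> counter=6 r=(6,4,5) succ=(0,1,1) retry=(0,0,1)
8. t1 CAS -> counter=7 r=(6,4,5) succ=(1,1,1) retry=(0,0,1)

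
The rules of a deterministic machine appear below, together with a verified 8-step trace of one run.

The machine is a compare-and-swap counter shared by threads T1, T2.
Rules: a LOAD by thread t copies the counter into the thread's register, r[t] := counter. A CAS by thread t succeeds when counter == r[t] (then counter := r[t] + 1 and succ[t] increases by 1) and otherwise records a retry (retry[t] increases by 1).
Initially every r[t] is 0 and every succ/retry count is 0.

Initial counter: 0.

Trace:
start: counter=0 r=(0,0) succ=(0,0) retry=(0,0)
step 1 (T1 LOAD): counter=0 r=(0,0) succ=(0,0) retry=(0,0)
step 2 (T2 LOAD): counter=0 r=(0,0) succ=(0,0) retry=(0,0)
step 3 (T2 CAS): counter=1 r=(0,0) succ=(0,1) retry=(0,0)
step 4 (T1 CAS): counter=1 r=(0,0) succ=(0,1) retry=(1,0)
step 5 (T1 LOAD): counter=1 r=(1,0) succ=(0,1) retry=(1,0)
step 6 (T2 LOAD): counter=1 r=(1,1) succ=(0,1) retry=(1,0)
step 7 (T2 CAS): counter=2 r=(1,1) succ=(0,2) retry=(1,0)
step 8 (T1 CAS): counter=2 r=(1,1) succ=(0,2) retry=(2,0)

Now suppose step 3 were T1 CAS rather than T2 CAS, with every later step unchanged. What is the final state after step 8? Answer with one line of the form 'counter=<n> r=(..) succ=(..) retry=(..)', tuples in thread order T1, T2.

counter=2 r=(1,1) succ=(1,1) retry=(2,0)

(re-executing from step 3 with the substitution; state before step 3: counter=0 r=(0,0) succ=(0,0) retry=(0,0))
step 3 (T1 CAS): counter=1 r=(0,0) succ=(1,0) retry=(0,0)
step 4 (T1 CAS): counter=1 r=(0,0) succ=(1,0) retry=(1,0)
step 5 (T1 LOAD): counter=1 r=(1,0) succ=(1,0) retry=(1,0)
step 6 (T2 LOAD): counter=1 r=(1,1) succ=(1,0) retry=(1,0)
step 7 (T2 CAS): counter=2 r=(1,1) succ=(1,1) retry=(1,0)
step 8 (T1 CAS): counter=2 r=(1,1) succ=(1,1) retry=(2,0)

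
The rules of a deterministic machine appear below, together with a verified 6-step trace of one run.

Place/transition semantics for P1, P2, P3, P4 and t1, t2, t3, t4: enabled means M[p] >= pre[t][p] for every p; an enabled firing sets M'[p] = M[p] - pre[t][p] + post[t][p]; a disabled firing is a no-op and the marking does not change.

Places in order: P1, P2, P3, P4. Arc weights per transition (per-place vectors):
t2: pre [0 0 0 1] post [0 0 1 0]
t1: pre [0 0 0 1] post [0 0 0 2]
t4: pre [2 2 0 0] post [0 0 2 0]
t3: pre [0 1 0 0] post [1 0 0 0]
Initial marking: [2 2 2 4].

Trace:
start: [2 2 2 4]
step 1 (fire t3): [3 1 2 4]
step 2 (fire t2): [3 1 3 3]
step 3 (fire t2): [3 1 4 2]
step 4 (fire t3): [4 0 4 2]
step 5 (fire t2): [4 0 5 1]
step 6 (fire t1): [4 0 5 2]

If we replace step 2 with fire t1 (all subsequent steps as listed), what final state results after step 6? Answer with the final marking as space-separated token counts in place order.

4 0 4 4

(re-executing from step 2 with the substitution; state before step 2: [3 1 2 4])
step 2 (fire t1): [3 1 2 5]
step 3 (fire t2): [3 1 3 4]
step 4 (fire t3): [4 0 3 4]
step 5 (fire t2): [4 0 4 3]
step 6 (fire t1): [4 0 4 4]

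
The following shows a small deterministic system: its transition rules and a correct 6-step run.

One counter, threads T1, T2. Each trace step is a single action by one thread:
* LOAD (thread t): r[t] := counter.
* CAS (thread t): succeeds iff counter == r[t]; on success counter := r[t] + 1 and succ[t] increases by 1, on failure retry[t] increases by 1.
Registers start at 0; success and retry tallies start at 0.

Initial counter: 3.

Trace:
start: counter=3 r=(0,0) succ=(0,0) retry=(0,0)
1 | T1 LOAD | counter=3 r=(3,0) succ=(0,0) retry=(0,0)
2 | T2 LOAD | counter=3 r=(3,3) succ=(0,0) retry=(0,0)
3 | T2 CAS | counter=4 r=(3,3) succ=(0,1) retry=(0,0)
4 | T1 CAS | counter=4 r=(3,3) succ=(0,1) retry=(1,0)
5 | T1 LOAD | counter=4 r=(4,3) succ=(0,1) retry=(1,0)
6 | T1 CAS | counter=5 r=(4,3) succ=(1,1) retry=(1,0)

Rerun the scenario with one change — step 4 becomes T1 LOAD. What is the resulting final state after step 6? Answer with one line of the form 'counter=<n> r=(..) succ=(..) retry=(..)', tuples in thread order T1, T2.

(re-executing from step 4 with the substitution; state before step 4: counter=4 r=(3,3) succ=(0,1) retry=(0,0))
4 | T1 LOAD | counter=4 r=(4,3) succ=(0,1) retry=(0,0)
5 | T1 LOAD | counter=4 r=(4,3) succ=(0,1) retry=(0,0)
6 | T1 CAS | counter=5 r=(4,3) succ=(1,1) retry=(0,0)

counter=5 r=(4,3) succ=(1,1) retry=(0,0)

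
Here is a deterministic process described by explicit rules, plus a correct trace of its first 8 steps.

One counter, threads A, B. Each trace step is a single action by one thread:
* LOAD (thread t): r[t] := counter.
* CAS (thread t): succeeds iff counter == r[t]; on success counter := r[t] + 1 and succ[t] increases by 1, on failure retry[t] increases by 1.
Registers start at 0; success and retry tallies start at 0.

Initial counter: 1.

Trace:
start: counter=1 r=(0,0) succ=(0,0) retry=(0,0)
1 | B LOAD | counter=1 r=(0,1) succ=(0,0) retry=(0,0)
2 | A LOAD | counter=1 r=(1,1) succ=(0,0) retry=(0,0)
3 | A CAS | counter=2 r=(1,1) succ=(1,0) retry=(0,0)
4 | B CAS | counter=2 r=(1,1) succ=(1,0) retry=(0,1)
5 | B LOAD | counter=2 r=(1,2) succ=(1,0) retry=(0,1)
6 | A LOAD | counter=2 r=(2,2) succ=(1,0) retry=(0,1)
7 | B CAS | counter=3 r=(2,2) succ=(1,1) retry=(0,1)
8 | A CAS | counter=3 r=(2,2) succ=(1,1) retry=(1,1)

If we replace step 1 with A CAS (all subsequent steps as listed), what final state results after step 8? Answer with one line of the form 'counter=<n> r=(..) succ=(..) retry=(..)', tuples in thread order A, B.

counter=3 r=(2,2) succ=(1,1) retry=(2,1)

(re-executing from step 1 with the substitution; state before step 1: counter=1 r=(0,0) succ=(0,0) retry=(0,0))
1 | A CAS | counter=1 r=(0,0) succ=(0,0) retry=(1,0)
2 | A LOAD | counter=1 r=(1,0) succ=(0,0) retry=(1,0)
3 | A CAS | counter=2 r=(1,0) succ=(1,0) retry=(1,0)
4 | B CAS | counter=2 r=(1,0) succ=(1,0) retry=(1,1)
5 | B LOAD | counter=2 r=(1,2) succ=(1,0) retry=(1,1)
6 | A LOAD | counter=2 r=(2,2) succ=(1,0) retry=(1,1)
7 | B CAS | counter=3 r=(2,2) succ=(1,1) retry=(1,1)
8 | A CAS | counter=3 r=(2,2) succ=(1,1) retry=(2,1)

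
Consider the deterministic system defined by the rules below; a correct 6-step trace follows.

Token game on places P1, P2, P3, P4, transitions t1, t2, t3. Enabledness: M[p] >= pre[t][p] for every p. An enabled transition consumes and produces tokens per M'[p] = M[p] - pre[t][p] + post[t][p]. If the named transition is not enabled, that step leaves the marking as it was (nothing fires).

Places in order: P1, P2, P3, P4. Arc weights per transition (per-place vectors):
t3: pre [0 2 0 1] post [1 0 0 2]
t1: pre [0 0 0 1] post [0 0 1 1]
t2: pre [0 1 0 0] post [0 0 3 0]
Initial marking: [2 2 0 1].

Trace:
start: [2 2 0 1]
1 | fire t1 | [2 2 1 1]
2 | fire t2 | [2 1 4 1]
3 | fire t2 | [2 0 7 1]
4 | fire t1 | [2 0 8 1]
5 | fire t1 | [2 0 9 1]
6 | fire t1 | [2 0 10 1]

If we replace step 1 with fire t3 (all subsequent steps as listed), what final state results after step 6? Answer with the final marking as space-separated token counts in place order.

3 0 3 2

(re-executing from step 1 with the substitution; state before step 1: [2 2 0 1])
1 | fire t3 | [3 0 0 2]
2 | fire t2 | [3 0 0 2]
3 | fire t2 | [3 0 0 2]
4 | fire t1 | [3 0 1 2]
5 | fire t1 | [3 0 2 2]
6 | fire t1 | [3 0 3 2]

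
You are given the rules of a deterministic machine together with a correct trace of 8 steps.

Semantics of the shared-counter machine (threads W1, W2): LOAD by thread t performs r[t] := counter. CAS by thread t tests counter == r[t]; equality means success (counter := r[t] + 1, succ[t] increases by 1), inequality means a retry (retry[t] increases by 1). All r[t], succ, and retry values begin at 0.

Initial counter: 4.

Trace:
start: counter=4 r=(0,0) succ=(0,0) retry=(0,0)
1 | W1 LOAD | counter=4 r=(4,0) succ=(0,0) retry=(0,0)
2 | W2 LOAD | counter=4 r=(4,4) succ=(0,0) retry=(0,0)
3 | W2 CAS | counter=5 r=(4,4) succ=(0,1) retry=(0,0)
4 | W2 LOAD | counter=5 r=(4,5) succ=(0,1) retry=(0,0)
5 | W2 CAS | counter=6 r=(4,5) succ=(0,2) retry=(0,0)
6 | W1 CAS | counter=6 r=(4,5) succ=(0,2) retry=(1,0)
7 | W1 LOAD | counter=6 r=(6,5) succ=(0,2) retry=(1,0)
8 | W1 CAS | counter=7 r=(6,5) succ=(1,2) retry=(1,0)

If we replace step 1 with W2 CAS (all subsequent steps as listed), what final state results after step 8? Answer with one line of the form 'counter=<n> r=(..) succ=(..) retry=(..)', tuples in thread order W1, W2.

(re-executing from step 1 with the substitution; state before step 1: counter=4 r=(0,0) succ=(0,0) retry=(0,0))
1 | W2 CAS | counter=4 r=(0,0) succ=(0,0) retry=(0,1)
2 | W2 LOAD | counter=4 r=(0,4) succ=(0,0) retry=(0,1)
3 | W2 CAS | counter=5 r=(0,4) succ=(0,1) retry=(0,1)
4 | W2 LOAD | counter=5 r=(0,5) succ=(0,1) retry=(0,1)
5 | W2 CAS | counter=6 r=(0,5) succ=(0,2) retry=(0,1)
6 | W1 CAS | counter=6 r=(0,5) succ=(0,2) retry=(1,1)
7 | W1 LOAD | counter=6 r=(6,5) succ=(0,2) retry=(1,1)
8 | W1 CAS | counter=7 r=(6,5) succ=(1,2) retry=(1,1)

counter=7 r=(6,5) succ=(1,2) retry=(1,1)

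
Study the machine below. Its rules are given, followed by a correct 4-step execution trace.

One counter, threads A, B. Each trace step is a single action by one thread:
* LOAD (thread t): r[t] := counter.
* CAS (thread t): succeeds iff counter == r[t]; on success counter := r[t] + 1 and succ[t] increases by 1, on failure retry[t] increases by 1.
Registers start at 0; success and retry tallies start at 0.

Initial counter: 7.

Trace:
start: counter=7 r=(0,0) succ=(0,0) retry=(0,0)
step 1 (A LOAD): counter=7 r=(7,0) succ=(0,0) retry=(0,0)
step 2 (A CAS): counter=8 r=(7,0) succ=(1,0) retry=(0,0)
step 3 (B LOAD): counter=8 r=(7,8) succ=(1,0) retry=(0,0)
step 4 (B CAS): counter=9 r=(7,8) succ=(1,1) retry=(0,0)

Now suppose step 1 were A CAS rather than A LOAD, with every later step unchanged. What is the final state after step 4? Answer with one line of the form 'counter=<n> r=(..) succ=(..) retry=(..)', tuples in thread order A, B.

(re-executing from step 1 with the substitution; state before step 1: counter=7 r=(0,0) succ=(0,0) retry=(0,0))
step 1 (A CAS): counter=7 r=(0,0) succ=(0,0) retry=(1,0)
step 2 (A CAS): counter=7 r=(0,0) succ=(0,0) retry=(2,0)
step 3 (B LOAD): counter=7 r=(0,7) succ=(0,0) retry=(2,0)
step 4 (B CAS): counter=8 r=(0,7) succ=(0,1) retry=(2,0)

counter=8 r=(0,7) succ=(0,1) retry=(2,0)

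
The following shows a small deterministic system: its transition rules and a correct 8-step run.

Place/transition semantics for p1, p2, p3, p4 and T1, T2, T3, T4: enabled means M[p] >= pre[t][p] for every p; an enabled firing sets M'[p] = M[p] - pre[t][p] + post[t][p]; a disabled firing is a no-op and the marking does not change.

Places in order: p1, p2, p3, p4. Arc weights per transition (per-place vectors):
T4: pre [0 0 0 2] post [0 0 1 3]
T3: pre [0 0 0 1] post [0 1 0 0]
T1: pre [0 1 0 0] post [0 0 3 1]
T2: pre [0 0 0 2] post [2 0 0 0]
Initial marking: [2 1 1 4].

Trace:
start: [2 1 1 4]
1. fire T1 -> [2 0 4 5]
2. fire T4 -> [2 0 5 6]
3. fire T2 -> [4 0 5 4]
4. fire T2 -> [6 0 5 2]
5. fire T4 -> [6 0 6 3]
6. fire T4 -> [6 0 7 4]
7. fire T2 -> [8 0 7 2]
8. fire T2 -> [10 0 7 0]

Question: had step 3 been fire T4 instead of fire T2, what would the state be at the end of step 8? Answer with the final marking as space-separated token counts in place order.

(re-executing from step 3 with the substitution; state before step 3: [2 0 5 6])
3. fire T4 -> [2 0 6 7]
4. fire T2 -> [4 0 6 5]
5. fire T4 -> [4 0 7 6]
6. fire T4 -> [4 0 8 7]
7. fire T2 -> [6 0 8 5]
8. fire T2 -> [8 0 8 3]

8 0 8 3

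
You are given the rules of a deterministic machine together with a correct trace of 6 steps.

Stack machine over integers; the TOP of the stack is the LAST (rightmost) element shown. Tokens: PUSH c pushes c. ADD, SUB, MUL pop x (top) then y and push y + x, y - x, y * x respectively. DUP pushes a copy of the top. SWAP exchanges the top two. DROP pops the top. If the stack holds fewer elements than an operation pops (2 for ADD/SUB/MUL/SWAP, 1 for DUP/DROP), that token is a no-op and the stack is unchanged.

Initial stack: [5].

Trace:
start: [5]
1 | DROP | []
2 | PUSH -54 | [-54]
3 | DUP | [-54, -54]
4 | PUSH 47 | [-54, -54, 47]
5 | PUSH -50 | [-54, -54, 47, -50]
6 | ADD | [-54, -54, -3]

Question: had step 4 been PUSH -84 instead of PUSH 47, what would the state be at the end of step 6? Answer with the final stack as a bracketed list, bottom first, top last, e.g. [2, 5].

(re-executing from step 4 with the substitution; state before step 4: [-54, -54])
4 | PUSH -84 | [-54, -54, -84]
5 | PUSH -50 | [-54, -54, -84, -50]
6 | ADD | [-54, -54, -134]

[-54, -54, -134]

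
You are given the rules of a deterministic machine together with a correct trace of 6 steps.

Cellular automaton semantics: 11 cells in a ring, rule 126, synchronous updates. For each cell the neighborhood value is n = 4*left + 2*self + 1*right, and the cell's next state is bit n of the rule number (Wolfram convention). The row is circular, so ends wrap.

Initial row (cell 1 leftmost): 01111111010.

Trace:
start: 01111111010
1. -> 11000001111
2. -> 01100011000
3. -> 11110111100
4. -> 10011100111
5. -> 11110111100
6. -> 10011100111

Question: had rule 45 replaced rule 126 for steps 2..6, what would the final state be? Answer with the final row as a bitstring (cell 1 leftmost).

11101010000

(re-executing steps 2..6 under rule 45; state before step 2: 11000001111)
2. -> 00011101000
3. -> 11010011011
4. -> 00110010110
5. -> 10100011100
6. -> 11101010000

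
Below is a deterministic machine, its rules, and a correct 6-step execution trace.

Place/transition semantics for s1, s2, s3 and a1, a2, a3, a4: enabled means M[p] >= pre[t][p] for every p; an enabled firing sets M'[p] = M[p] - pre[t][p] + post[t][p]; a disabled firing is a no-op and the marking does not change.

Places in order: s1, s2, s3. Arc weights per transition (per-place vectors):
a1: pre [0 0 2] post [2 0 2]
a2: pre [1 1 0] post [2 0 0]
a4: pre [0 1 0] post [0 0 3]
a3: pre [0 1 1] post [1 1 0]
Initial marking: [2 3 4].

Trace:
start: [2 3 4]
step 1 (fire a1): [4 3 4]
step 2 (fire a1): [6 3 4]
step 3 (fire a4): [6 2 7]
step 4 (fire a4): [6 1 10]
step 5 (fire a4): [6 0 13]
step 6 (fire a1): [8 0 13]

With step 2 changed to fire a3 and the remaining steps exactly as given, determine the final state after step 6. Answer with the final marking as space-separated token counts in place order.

(re-executing from step 2 with the substitution; state before step 2: [4 3 4])
step 2 (fire a3): [5 3 3]
step 3 (fire a4): [5 2 6]
step 4 (fire a4): [5 1 9]
step 5 (fire a4): [5 0 12]
step 6 (fire a1): [7 0 12]

7 0 12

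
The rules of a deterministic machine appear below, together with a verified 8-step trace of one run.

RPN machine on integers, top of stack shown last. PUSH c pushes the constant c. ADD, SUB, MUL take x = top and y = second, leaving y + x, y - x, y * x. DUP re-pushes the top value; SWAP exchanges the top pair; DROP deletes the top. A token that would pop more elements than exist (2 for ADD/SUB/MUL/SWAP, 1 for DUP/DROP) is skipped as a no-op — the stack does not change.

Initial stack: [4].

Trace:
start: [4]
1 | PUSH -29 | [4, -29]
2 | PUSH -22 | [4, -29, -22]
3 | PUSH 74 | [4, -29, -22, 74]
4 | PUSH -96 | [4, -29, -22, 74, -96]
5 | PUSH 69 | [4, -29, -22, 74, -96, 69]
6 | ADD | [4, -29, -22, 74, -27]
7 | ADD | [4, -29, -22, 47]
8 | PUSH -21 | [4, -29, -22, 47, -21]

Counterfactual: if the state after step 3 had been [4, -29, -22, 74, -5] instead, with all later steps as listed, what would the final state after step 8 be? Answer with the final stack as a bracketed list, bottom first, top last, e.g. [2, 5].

[4, -29, -22, 74, -32, -21]

state after step 3 := [4, -29, -22, 74, -5]
4 | PUSH -96 | [4, -29, -22, 74, -5, -96]
5 | PUSH 69 | [4, -29, -22, 74, -5, -96, 69]
6 | ADD | [4, -29, -22, 74, -5, -27]
7 | ADD | [4, -29, -22, 74, -32]
8 | PUSH -21 | [4, -29, -22, 74, -32, -21]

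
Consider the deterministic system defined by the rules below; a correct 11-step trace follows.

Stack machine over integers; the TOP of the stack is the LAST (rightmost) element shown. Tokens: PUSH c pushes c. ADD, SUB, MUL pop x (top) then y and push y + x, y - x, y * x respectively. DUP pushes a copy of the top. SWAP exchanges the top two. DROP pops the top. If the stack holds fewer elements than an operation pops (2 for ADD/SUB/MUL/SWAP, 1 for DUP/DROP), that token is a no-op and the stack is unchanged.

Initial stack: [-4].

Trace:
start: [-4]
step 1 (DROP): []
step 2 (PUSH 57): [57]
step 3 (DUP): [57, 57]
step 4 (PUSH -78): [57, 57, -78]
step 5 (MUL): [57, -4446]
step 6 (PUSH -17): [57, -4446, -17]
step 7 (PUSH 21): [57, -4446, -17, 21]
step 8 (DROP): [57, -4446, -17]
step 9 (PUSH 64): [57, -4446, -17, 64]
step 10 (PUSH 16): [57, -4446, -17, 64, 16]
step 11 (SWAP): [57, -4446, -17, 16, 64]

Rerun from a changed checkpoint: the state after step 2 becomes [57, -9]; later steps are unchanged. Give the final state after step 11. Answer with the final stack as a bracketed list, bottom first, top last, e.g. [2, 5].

[57, -9, 702, -17, 16, 64]

state after step 2 := [57, -9]
step 3 (DUP): [57, -9, -9]
step 4 (PUSH -78): [57, -9, -9, -78]
step 5 (MUL): [57, -9, 702]
step 6 (PUSH -17): [57, -9, 702, -17]
step 7 (PUSH 21): [57, -9, 702, -17, 21]
step 8 (DROP): [57, -9, 702, -17]
step 9 (PUSH 64): [57, -9, 702, -17, 64]
step 10 (PUSH 16): [57, -9, 702, -17, 64, 16]
step 11 (SWAP): [57, -9, 702, -17, 16, 64]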